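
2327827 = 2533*919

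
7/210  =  1/30 = 0.03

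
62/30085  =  62/30085=0.00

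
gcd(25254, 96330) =6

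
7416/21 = 2472/7 = 353.14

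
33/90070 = 33/90070 = 0.00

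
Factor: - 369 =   -  3^2 *41^1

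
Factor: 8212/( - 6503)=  - 2^2*7^(- 1)*929^(-1)*2053^1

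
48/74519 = 48/74519 = 0.00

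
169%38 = 17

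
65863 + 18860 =84723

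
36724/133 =36724/133 = 276.12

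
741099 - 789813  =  - 48714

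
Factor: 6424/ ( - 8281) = - 2^3*7^( - 2 )*11^1*13^( - 2 )*73^1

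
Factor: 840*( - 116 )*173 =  - 16857120  =  - 2^5*3^1 * 5^1 * 7^1*29^1*173^1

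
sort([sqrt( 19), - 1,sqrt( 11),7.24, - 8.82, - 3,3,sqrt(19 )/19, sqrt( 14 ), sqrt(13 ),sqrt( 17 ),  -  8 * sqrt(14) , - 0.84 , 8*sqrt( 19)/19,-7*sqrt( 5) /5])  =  [ - 8*sqrt( 14) , - 8.82 , - 7*sqrt( 5 )/5  , - 3, - 1,-0.84,sqrt( 19) /19,8 * sqrt( 19)/19,3,sqrt(11 ), sqrt(13),  sqrt(14),sqrt(17 ),  sqrt( 19) , 7.24]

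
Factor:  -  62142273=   -  3^2*29^1*238093^1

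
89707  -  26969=62738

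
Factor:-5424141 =-3^1*773^1*2339^1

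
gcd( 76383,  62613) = 81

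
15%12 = 3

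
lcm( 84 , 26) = 1092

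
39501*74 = 2923074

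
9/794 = 9/794 = 0.01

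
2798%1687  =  1111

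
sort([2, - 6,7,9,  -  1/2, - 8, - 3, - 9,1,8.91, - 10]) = [ - 10,-9,- 8,- 6, - 3, - 1/2  ,  1,2,7 , 8.91, 9]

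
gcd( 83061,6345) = 9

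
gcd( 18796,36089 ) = 1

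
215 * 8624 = 1854160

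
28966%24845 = 4121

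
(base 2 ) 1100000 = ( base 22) 48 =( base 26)3i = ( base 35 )2q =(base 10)96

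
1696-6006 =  - 4310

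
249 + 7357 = 7606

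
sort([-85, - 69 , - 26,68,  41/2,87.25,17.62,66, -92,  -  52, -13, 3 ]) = [ - 92,  -  85, - 69, - 52, - 26,- 13,3, 17.62 , 41/2 , 66, 68 , 87.25] 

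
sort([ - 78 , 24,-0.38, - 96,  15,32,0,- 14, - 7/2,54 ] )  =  [ - 96,-78, - 14, - 7/2,-0.38,0,15,24,32,54]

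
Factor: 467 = 467^1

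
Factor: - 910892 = -2^2* 23^1*9901^1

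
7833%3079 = 1675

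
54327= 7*7761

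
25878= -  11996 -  - 37874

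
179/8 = 22+ 3/8 = 22.38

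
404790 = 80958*5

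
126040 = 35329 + 90711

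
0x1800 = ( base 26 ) 928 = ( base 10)6144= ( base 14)234C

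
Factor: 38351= 38351^1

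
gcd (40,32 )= 8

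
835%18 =7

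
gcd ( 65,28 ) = 1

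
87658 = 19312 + 68346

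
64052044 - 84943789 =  - 20891745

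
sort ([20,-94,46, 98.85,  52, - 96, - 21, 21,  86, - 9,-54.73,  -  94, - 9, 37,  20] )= [  -  96, - 94, - 94, - 54.73, - 21,- 9, - 9, 20,20 , 21,  37, 46,52,  86,98.85]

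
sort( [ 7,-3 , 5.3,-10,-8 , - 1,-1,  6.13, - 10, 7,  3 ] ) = [-10,-10, - 8,- 3, - 1,-1, 3, 5.3, 6.13, 7, 7 ] 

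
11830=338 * 35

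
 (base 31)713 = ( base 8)15151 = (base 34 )5st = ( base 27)97b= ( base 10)6761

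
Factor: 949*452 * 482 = 206752936 = 2^3*13^1*73^1*113^1*241^1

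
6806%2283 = 2240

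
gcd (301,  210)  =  7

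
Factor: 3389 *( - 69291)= - 3^2*3389^1*7699^1 =- 234827199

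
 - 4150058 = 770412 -4920470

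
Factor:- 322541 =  - 17^1*18973^1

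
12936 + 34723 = 47659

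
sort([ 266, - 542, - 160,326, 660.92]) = [-542,  -  160,  266, 326, 660.92 ]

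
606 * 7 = 4242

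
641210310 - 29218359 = 611991951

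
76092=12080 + 64012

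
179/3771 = 179/3771 = 0.05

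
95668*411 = 39319548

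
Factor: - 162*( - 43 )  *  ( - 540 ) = - 3761640 =-2^3*3^7*5^1 * 43^1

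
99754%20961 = 15910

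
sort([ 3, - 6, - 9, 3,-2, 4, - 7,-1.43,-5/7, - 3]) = [ - 9, - 7,-6, - 3, -2, - 1.43, - 5/7,  3, 3, 4]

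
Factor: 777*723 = 3^2*7^1*37^1*241^1   =  561771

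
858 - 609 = 249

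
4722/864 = 787/144 = 5.47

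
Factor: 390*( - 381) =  - 2^1*3^2*5^1*13^1*127^1 = - 148590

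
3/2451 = 1/817= 0.00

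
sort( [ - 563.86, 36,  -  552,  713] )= [  -  563.86, - 552, 36, 713 ]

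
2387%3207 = 2387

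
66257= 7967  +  58290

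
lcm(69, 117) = 2691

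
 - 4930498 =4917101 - 9847599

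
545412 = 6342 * 86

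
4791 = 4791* 1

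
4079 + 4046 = 8125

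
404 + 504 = 908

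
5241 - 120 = 5121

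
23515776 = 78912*298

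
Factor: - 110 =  - 2^1 * 5^1*11^1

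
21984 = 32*687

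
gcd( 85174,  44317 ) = 1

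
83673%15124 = 8053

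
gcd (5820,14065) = 485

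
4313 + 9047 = 13360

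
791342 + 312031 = 1103373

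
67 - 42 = 25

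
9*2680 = 24120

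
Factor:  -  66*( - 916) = 2^3 * 3^1*11^1*229^1 = 60456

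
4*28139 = 112556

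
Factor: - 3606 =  - 2^1*3^1*601^1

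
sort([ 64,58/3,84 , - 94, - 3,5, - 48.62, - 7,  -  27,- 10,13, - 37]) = [ - 94 , - 48.62, - 37, -27, - 10, - 7, - 3 , 5 , 13, 58/3, 64, 84]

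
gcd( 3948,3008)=188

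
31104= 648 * 48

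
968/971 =968/971= 1.00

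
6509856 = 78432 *83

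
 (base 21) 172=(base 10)590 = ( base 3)210212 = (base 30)JK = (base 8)1116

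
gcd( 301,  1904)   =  7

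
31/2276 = 31/2276 = 0.01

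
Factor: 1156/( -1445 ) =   -  2^2*5^(- 1)= - 4/5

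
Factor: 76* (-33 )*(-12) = 30096 = 2^4  *  3^2 * 11^1 * 19^1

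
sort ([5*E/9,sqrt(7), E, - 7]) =[ - 7,5*E/9 , sqrt(7), E]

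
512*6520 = 3338240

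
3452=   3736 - 284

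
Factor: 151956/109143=2^2*3^2*7^1*181^( - 1) = 252/181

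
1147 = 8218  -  7071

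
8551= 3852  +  4699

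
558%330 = 228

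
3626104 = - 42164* ( - 86 )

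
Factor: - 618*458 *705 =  - 2^2*3^2*5^1*47^1*103^1*229^1 = - 199546020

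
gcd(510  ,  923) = 1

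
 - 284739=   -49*5811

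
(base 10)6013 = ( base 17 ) 13dc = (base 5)143023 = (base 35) 4vs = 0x177D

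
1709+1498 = 3207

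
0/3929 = 0= 0.00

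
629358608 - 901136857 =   -  271778249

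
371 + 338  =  709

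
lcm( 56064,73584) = 1177344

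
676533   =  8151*83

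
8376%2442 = 1050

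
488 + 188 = 676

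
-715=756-1471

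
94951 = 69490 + 25461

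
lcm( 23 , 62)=1426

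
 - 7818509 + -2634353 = -10452862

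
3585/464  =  7 + 337/464=7.73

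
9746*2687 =26187502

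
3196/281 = 3196/281   =  11.37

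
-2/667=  - 2/667 = - 0.00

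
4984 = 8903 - 3919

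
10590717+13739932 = 24330649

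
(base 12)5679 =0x257D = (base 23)I36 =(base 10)9597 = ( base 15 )2C9C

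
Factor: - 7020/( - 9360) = 2^( - 2 ) *3^1=3/4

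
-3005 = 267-3272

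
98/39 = 2  +  20/39 = 2.51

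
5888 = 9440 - 3552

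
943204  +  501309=1444513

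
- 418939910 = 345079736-764019646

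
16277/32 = 16277/32= 508.66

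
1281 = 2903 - 1622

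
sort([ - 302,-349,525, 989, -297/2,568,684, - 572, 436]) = [-572, - 349, - 302, - 297/2,436,525,568,  684,989 ]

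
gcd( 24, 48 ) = 24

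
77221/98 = 787 + 95/98 = 787.97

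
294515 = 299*985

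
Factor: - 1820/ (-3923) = 2^2 * 5^1*7^1*13^1 * 3923^(-1 ) 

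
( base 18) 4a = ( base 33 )2g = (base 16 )52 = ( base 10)82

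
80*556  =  44480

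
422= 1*422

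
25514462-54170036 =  - 28655574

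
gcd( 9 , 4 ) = 1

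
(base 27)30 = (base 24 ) 39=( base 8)121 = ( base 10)81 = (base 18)49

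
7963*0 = 0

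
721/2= 360+1/2 = 360.50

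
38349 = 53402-15053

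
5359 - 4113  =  1246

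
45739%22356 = 1027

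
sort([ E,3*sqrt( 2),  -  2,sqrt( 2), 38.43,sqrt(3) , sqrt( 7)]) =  [ - 2 , sqrt( 2),sqrt(3),sqrt(7),E  ,  3 * sqrt(2),38.43] 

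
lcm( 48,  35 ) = 1680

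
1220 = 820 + 400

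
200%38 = 10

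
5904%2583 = 738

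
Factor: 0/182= 0 = 0^1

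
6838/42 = 162 + 17/21 = 162.81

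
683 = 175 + 508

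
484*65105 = 31510820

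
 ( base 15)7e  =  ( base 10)119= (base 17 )70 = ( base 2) 1110111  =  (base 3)11102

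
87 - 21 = 66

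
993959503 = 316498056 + 677461447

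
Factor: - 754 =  - 2^1*13^1 * 29^1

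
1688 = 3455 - 1767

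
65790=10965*6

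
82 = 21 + 61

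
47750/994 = 23875/497 = 48.04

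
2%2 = 0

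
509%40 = 29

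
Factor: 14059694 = 2^1*11^1*641^1*997^1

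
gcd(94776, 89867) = 1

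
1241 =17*73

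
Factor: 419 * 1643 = 688417 =31^1*53^1*419^1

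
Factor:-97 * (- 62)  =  6014 = 2^1*31^1*97^1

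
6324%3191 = 3133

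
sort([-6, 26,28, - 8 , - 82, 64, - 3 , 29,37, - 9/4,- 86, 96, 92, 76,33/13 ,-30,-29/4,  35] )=[-86, - 82,-30, - 8 , - 29/4, - 6,-3,  -  9/4, 33/13,26, 28, 29,35 , 37 , 64,76,  92  ,  96 ]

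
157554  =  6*26259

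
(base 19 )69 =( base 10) 123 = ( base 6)323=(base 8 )173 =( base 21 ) 5i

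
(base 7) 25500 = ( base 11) 5098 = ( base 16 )1A6A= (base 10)6762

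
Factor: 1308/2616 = 1/2 =2^( - 1 ) 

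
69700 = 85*820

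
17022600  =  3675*4632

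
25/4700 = 1/188 = 0.01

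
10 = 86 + -76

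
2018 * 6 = 12108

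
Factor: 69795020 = 2^2 * 5^1*43^1*81157^1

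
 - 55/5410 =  - 11/1082 = - 0.01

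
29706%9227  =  2025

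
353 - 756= - 403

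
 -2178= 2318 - 4496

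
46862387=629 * 74503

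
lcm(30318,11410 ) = 1061130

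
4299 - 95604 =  - 91305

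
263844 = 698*378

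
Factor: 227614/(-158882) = - 17^( - 1 )* 73^1 * 1559^1 * 4673^( - 1)= - 113807/79441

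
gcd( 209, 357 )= 1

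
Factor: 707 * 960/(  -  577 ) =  - 2^6*3^1*5^1*7^1*101^1 *577^(-1 ) =- 678720/577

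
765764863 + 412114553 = 1177879416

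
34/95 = 34/95 = 0.36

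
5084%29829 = 5084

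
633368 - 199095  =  434273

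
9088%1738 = 398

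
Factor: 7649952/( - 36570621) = -2549984/12190207 = -2^5*17^( - 1 )*23^ ( - 1) * 31177^(-1)*79687^1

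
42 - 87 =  - 45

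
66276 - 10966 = 55310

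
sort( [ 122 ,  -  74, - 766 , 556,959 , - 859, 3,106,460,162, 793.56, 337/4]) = [ - 859 , - 766, - 74,3, 337/4,106,122,162,460 , 556, 793.56 , 959 ] 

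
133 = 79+54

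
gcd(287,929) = 1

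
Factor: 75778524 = 2^2*3^3 * 701653^1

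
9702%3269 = 3164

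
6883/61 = 112 + 51/61 = 112.84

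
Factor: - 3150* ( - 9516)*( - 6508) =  - 2^5*3^3  *5^2 * 7^1 *13^1*61^1*1627^1 = - 195079903200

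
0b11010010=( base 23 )93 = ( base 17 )c6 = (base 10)210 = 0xD2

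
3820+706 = 4526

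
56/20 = 14/5 = 2.80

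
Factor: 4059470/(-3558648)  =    -  2029735/1779324 = -2^(-2)*3^( - 1)*5^1 * 29^(  -  1)*  5113^ (-1 ) * 405947^1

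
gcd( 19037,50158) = 1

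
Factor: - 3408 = - 2^4  *3^1*71^1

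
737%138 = 47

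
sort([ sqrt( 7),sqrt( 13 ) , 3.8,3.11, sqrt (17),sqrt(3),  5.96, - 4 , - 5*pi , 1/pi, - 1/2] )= [ - 5*pi, - 4, - 1/2, 1/pi, sqrt( 3),sqrt( 7),3.11, sqrt( 13), 3.8 , sqrt( 17 ), 5.96]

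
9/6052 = 9/6052= 0.00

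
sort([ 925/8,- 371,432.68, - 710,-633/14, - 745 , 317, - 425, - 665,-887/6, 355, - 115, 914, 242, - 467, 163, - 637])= [ - 745, - 710, - 665, - 637, - 467,-425, - 371,-887/6,-115, - 633/14,925/8, 163,242,  317,355, 432.68, 914]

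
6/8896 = 3/4448 = 0.00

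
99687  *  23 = 2292801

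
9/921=3/307 = 0.01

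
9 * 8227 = 74043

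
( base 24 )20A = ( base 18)3AA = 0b10010001010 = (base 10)1162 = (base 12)80A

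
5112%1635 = 207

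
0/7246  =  0 = 0.00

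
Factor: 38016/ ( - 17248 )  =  -2^2*3^3 * 7^(-2) =- 108/49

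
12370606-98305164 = - 85934558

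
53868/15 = 17956/5 =3591.20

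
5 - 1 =4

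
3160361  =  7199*439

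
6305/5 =1261 = 1261.00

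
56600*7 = 396200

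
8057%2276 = 1229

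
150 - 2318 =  - 2168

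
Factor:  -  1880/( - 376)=5^1 = 5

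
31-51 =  - 20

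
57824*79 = 4568096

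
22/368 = 11/184 = 0.06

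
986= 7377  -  6391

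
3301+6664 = 9965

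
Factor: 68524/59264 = 2^( - 5 )*37^1 = 37/32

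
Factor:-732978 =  - 2^1*3^2*43^1*947^1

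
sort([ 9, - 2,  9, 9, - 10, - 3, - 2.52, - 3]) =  [ - 10, - 3, - 3,  -  2.52,  -  2, 9,9, 9]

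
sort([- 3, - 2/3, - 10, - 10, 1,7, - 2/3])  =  [ - 10, - 10, - 3, - 2/3, - 2/3, 1  ,  7 ]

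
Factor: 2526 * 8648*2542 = 55529603616 =2^5*3^1*23^1*31^1 * 41^1*47^1 * 421^1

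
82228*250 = 20557000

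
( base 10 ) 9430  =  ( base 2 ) 10010011010110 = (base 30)aea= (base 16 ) 24d6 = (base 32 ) 96M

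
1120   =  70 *16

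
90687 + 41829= 132516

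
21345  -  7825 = 13520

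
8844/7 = 8844/7 = 1263.43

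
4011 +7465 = 11476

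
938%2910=938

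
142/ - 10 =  - 15+4/5  =  - 14.20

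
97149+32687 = 129836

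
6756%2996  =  764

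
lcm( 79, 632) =632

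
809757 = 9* 89973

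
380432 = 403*944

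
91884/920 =99 + 201/230 = 99.87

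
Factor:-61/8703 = -3^( - 2)*61^1*967^(-1) 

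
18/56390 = 9/28195 = 0.00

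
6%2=0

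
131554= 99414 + 32140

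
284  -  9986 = -9702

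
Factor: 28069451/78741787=97^( - 1 )*811771^( - 1)*28069451^1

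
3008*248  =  745984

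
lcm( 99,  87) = 2871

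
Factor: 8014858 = 2^1*4007429^1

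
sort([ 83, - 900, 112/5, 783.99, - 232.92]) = [ - 900, - 232.92,112/5 , 83, 783.99]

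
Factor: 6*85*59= 30090 =2^1*3^1*5^1*17^1*59^1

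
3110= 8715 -5605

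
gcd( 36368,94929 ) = 1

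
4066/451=4066/451 = 9.02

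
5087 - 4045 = 1042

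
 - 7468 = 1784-9252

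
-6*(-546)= 3276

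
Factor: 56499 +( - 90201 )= - 2^1*3^1 *41^1 * 137^1 = - 33702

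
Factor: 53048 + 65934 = 118982=2^1*41^1*1451^1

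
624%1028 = 624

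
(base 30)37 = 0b1100001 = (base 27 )3G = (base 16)61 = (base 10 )97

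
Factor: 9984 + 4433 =14417=13^1*1109^1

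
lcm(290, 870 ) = 870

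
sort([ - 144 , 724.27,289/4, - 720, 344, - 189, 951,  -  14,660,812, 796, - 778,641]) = [ - 778, - 720, - 189, - 144, - 14 , 289/4,344, 641,660,724.27, 796, 812 , 951 ]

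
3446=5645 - 2199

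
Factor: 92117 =251^1*367^1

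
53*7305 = 387165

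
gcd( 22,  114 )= 2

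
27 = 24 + 3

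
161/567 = 23/81 = 0.28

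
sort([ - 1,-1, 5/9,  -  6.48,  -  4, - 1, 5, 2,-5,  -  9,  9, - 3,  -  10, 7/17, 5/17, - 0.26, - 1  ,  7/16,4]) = [ - 10,-9, - 6.48, - 5,-4  , - 3, - 1,  -  1,-1,-1, - 0.26 , 5/17,7/17,7/16, 5/9, 2,4,5 , 9] 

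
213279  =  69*3091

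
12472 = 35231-22759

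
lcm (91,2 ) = 182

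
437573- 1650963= - 1213390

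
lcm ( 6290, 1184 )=100640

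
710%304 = 102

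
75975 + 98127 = 174102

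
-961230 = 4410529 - 5371759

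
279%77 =48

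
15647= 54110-38463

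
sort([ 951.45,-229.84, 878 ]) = [ - 229.84,878, 951.45]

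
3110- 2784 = 326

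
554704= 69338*8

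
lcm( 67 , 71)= 4757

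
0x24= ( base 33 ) 13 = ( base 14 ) 28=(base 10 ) 36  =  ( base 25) 1B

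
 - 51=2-53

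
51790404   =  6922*7482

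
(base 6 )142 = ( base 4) 332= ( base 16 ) 3e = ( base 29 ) 24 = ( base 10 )62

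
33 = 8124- 8091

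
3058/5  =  3058/5= 611.60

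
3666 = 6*611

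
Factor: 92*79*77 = 2^2*7^1*11^1 * 23^1*79^1=559636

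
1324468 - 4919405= - 3594937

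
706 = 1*706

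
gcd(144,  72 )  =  72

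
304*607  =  184528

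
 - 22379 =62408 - 84787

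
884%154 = 114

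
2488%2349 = 139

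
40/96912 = 5/12114= 0.00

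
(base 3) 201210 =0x216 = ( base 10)534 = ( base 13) 321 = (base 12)386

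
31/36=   31/36= 0.86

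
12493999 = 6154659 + 6339340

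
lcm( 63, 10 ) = 630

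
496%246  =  4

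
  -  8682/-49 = 8682/49= 177.18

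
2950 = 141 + 2809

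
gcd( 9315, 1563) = 3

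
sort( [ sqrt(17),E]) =[E,  sqrt( 17 ) ]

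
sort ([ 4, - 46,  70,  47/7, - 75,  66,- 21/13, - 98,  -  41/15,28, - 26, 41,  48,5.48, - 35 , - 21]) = [ - 98,-75, - 46, - 35,  -  26,-21,-41/15, - 21/13, 4 , 5.48,47/7,  28, 41 , 48,66,  70] 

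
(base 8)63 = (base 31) 1K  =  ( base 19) 2d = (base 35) 1g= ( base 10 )51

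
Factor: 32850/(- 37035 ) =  - 2^1 * 5^1*73^1*823^(  -  1 ) = - 730/823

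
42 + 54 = 96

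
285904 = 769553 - 483649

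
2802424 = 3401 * 824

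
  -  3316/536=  - 829/134 = - 6.19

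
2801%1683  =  1118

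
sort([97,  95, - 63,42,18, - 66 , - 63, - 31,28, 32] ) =[ - 66, - 63, - 63, - 31,18, 28,32,42,95  ,  97]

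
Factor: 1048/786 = 2^2 * 3^(-1 ) = 4/3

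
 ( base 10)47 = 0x2F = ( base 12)3B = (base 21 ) 25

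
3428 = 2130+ 1298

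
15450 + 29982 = 45432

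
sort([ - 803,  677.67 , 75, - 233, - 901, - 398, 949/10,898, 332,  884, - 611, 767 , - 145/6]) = [ - 901,- 803, - 611, - 398, - 233,-145/6, 75, 949/10, 332, 677.67, 767 , 884,898]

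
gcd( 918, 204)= 102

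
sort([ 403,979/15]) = [ 979/15 , 403]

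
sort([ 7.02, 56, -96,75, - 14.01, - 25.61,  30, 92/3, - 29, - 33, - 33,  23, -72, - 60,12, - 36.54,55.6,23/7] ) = [ - 96,  -  72 ,-60, - 36.54, - 33,-33,- 29, - 25.61, - 14.01,  23/7, 7.02,12, 23,  30, 92/3, 55.6, 56, 75 ] 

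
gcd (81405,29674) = 1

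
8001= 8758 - 757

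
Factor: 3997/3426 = 2^( - 1)*3^ ( - 1 )*7^1 =7/6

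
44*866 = 38104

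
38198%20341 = 17857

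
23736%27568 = 23736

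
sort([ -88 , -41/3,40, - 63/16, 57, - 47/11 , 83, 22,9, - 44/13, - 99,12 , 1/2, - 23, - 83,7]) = [ - 99,-88, - 83, - 23 ,-41/3, - 47/11, - 63/16,  -  44/13,1/2,7,9,12,22, 40, 57,83]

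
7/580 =7/580= 0.01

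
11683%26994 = 11683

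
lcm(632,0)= 0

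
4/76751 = 4/76751 = 0.00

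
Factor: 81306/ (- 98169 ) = -2^1*3^1*43^ (  -  1) * 761^ ( - 1) * 4517^1 = - 27102/32723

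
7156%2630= 1896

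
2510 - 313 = 2197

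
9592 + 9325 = 18917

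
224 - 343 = - 119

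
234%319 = 234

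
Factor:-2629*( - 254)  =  2^1*11^1 * 127^1*239^1 = 667766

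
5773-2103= 3670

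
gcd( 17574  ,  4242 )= 606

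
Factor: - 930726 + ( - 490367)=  - 1421093 = - 1421093^1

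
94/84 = 1 + 5/42 = 1.12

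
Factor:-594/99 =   -  2^1*3^1 = - 6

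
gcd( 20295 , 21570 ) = 15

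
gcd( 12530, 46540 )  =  1790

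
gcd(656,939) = 1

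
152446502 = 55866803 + 96579699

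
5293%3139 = 2154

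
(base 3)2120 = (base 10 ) 69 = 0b1000101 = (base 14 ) 4d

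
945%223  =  53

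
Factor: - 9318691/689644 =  - 2^(- 2 ) * 197^1*47303^1*172411^(  -  1) 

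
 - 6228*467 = -2908476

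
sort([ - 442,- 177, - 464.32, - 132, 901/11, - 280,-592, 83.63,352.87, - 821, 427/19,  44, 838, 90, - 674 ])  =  [ - 821, - 674, - 592, - 464.32, - 442, - 280,- 177,-132,427/19, 44, 901/11, 83.63, 90,352.87, 838] 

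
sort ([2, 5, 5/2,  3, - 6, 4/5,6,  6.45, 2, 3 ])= [ - 6 , 4/5, 2,2,5/2, 3, 3 , 5,  6, 6.45 ]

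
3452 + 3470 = 6922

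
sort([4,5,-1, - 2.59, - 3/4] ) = [-2.59, -1, -3/4, 4,5]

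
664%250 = 164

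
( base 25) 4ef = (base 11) 2175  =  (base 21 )6a9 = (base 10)2865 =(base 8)5461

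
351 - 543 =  -192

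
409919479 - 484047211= -74127732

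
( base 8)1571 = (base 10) 889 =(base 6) 4041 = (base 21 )207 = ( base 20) 249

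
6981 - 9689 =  - 2708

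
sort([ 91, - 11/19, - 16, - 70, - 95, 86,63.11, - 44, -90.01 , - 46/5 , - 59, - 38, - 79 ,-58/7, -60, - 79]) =[ - 95, -90.01, - 79, - 79 , - 70,-60 ,  -  59 , -44, - 38, - 16, - 46/5, - 58/7, - 11/19 , 63.11,  86, 91]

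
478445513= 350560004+127885509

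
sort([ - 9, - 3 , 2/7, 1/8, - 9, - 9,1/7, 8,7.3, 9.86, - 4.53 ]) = [- 9, - 9, - 9, - 4.53, - 3, 1/8, 1/7,2/7,7.3, 8, 9.86 ]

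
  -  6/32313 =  - 2/10771= - 0.00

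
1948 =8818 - 6870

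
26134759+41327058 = 67461817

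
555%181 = 12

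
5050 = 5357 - 307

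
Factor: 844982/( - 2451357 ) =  - 2^1*3^( - 3 )*163^ ( -1 )*557^( - 1)*647^1*653^1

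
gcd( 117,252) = 9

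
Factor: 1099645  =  5^1*17^2*761^1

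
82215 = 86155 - 3940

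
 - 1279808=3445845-4725653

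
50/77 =50/77 = 0.65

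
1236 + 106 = 1342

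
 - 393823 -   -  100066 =- 293757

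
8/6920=1/865 =0.00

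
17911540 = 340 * 52681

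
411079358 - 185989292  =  225090066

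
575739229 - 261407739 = 314331490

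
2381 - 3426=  - 1045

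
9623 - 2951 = 6672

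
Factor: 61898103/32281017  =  3^1*31^1*419^(-1 )*421^( - 1)*3637^1 = 338241/176399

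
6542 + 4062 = 10604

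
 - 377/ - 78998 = 377/78998 = 0.00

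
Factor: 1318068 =2^2*3^2*19^1*41^1*47^1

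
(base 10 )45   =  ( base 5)140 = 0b101101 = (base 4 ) 231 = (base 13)36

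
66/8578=33/4289=0.01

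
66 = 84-18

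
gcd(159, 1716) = 3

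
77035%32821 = 11393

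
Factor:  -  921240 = - 2^3*3^3*5^1*853^1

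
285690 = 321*890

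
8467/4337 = 8467/4337 = 1.95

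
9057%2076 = 753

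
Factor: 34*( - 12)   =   - 408 = - 2^3*3^1*17^1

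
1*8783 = 8783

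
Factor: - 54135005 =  - 5^1*10827001^1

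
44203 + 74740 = 118943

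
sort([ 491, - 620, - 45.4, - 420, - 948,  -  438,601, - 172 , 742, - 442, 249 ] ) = [  -  948, - 620, - 442, - 438,  -  420, - 172, - 45.4, 249, 491, 601, 742]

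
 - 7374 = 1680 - 9054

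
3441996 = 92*37413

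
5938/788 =7 + 211/394 = 7.54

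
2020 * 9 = 18180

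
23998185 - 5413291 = 18584894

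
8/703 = 8/703 = 0.01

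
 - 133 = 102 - 235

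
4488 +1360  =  5848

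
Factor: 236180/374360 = 241/382  =  2^( - 1)*191^( - 1)*241^1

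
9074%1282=100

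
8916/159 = 2972/53 =56.08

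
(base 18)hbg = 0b1011001011010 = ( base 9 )7757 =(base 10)5722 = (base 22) BI2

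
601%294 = 13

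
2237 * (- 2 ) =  - 4474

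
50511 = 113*447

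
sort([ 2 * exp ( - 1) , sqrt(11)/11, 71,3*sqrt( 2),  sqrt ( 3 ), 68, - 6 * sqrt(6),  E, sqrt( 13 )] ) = [ - 6 * sqrt(6 ) , sqrt( 11)/11, 2*exp ( - 1 ),sqrt(3 ),E, sqrt(13 ) , 3*sqrt( 2 ),  68 , 71]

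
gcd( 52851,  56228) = 1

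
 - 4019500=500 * ( - 8039) 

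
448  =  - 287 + 735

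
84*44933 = 3774372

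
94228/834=47114/417= 112.98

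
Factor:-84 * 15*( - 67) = 2^2*3^2 * 5^1*7^1*67^1 = 84420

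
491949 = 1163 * 423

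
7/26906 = 7/26906=0.00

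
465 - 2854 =-2389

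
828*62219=51517332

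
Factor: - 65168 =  - 2^4*4073^1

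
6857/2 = 3428 + 1/2 = 3428.50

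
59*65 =3835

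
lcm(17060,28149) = 562980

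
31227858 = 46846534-15618676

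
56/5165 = 56/5165 = 0.01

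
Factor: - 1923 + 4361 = 2^1*23^1 * 53^1 = 2438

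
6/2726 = 3/1363 = 0.00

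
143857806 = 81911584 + 61946222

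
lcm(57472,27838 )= 1781632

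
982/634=491/317= 1.55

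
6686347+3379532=10065879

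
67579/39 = 67579/39 = 1732.79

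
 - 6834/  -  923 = 7 + 373/923=7.40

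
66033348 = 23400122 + 42633226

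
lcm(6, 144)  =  144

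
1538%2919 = 1538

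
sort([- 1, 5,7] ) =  [ - 1, 5 , 7]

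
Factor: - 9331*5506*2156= -110767703816  =  - 2^3*7^3*11^1 * 31^1*43^1*2753^1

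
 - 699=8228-8927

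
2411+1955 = 4366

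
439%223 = 216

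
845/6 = 140 + 5/6=140.83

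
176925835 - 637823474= - 460897639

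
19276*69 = 1330044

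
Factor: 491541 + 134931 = 626472  =  2^3*3^2*7^1*11^1*113^1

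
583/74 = 583/74 =7.88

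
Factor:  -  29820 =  - 2^2*3^1*5^1*7^1  *  71^1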